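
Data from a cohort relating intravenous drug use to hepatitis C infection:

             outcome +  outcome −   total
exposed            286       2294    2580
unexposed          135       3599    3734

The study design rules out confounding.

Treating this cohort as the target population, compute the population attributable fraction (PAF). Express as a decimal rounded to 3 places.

p₁ = P(outcome | exposed) = 286/2580 = 0.11085
p₀ = P(outcome | unexposed) = 135/3734 = 0.036154
Exposure prevalence π = 2580/6314 = 0.40862; overall risk P(Y=1) = 0.066677.
Under exogeneity, PAF = [P(Y=1) − p₀]/P(Y=1).
PAF = (0.066677 − 0.036154) / 0.066677 ≈ 0.4578

PAF ≈ 0.458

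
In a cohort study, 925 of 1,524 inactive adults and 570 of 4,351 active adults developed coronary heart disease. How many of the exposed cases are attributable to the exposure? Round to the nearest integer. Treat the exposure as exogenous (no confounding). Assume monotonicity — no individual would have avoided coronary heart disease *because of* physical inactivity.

about 725 cases

p₁ = P(outcome | exposed) = 925/1524 = 0.60696
p₀ = P(outcome | unexposed) = 570/4351 = 0.131
PN = (p₁ − p₀)/p₁ = (0.60696 − 0.131) / 0.60696 ≈ 0.78416.
Attributable cases ≈ PN × (exposed cases) = 0.78416 × 925 ≈ 725.35.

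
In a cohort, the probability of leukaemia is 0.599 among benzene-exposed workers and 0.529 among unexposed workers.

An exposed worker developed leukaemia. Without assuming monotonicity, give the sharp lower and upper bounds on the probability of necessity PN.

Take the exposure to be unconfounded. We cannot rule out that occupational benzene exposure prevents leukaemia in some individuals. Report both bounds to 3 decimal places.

Let p₁ = 0.599, p₀ = 0.529.
Under exogeneity alone the bounds on PN are max{0,(p₁−p₀)/p₁} ≤ PN ≤ min{1,(1−p₀)/p₁}.
  lower = (p₁ − p₀)/p₁ = 0.07 / 0.599 ≈ 0.1169
  upper = min{1, (1 − p₀)/p₁} = 0.471 / 0.599 ≈ 0.7863

0.117 ≤ PN ≤ 0.786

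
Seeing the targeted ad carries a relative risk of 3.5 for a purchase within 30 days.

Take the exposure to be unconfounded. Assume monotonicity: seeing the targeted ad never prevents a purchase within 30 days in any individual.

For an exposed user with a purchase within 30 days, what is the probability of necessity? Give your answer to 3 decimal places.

PN ≈ 0.714

Under exogeneity and monotonicity, PN = (RR − 1) / RR = 1 − 1/RR.
PN = (3.5 − 1) / 3.5 = 2.5 / 3.5 ≈ 0.7143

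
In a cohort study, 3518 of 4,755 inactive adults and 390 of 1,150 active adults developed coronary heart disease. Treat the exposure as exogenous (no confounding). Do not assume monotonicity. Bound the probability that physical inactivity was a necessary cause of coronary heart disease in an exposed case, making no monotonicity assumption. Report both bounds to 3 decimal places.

p₁ = P(outcome | exposed) = 3518/4755 = 0.73985
p₀ = P(outcome | unexposed) = 390/1150 = 0.33913
Under exogeneity alone the bounds on PN are max{0,(p₁−p₀)/p₁} ≤ PN ≤ min{1,(1−p₀)/p₁}.
  lower = (p₁ − p₀)/p₁ = 0.40072 / 0.73985 ≈ 0.5416
  upper = min{1, (1 − p₀)/p₁} = 0.66087 / 0.73985 ≈ 0.8932

0.542 ≤ PN ≤ 0.893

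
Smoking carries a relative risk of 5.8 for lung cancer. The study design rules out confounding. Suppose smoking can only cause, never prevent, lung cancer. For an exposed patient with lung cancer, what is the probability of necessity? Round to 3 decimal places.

Under exogeneity and monotonicity, PN = (RR − 1) / RR = 1 − 1/RR.
PN = (5.8 − 1) / 5.8 = 4.8 / 5.8 ≈ 0.8276

PN ≈ 0.828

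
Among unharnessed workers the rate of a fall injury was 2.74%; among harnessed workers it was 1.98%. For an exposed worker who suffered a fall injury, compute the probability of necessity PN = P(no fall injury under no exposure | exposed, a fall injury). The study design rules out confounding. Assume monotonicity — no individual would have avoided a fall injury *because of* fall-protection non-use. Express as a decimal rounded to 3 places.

PN ≈ 0.277

p₁ = 0.0274, p₀ = 0.0198.
Under exogeneity and monotonicity, PN = (p₁ − p₀) / p₁.
PN = (0.0274 − 0.0198) / 0.0274 = 0.0076 / 0.0274 ≈ 0.2774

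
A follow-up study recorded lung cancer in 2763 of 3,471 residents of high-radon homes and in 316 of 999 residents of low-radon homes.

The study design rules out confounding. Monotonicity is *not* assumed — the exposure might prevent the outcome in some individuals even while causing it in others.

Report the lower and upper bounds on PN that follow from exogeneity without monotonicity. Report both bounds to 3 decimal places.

p₁ = P(outcome | exposed) = 2763/3471 = 0.79602
p₀ = P(outcome | unexposed) = 316/999 = 0.31632
Under exogeneity alone the bounds on PN are max{0,(p₁−p₀)/p₁} ≤ PN ≤ min{1,(1−p₀)/p₁}.
  lower = (p₁ − p₀)/p₁ = 0.47971 / 0.79602 ≈ 0.6026
  upper = min{1, (1 − p₀)/p₁} = 0.68368 / 0.79602 ≈ 0.8589

0.603 ≤ PN ≤ 0.859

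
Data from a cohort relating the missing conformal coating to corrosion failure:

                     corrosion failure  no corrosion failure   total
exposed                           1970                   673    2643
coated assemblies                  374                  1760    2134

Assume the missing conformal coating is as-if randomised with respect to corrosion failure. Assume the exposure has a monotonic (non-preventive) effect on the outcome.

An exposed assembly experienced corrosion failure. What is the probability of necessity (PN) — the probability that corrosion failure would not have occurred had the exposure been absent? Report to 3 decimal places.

p₁ = P(outcome | exposed) = 1970/2643 = 0.74537
p₀ = P(outcome | unexposed) = 374/2134 = 0.17526
Under exogeneity and monotonicity, PN = (p₁ − p₀)/p₁.
PN = (0.74537 − 0.17526) / 0.74537 ≈ 0.7649

PN ≈ 0.765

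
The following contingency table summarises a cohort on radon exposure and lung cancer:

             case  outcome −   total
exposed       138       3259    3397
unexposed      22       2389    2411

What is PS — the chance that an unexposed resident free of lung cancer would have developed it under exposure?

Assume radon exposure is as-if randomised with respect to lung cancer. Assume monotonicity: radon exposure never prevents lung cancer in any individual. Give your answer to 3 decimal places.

p₁ = P(outcome | exposed) = 138/3397 = 0.040624
p₀ = P(outcome | unexposed) = 22/2411 = 0.0091248
Under exogeneity and monotonicity, PS = (p₁ − p₀)/(1 − p₀).
PS = (0.040624 − 0.0091248) / 0.99088 ≈ 0.0318

PS ≈ 0.032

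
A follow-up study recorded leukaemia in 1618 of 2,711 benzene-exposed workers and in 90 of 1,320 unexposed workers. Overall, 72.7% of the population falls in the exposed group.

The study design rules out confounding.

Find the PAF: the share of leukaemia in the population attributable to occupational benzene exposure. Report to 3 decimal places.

PAF ≈ 0.849

p₁ = P(outcome | exposed) = 1618/2711 = 0.59683
p₀ = P(outcome | unexposed) = 90/1320 = 0.068182
Overall risk P(Y=1) = π·p₁ + (1−π)·p₀ = 0.727×0.59683 + 0.273×0.068182 = 0.45251.
Under exogeneity, PAF = [P(Y=1) − p₀] / P(Y=1).
PAF = (0.45251 − 0.068182) / 0.45251 ≈ 0.8493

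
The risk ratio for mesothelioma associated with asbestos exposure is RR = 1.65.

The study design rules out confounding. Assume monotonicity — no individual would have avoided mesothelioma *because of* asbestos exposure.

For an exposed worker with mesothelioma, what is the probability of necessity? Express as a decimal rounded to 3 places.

Under exogeneity and monotonicity, PN = (RR − 1) / RR = 1 − 1/RR.
PN = (1.65 − 1) / 1.65 = 0.65 / 1.65 ≈ 0.3939

PN ≈ 0.394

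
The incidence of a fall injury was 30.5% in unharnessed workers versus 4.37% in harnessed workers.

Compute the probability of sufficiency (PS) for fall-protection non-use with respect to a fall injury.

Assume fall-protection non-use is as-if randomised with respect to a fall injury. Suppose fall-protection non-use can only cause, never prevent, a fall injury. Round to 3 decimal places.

PS ≈ 0.273

p₁ = 0.305, p₀ = 0.0437.
Under exogeneity and monotonicity, PS = (p₁ − p₀) / (1 − p₀).
PS = (0.305 − 0.0437) / (1 − 0.0437) = 0.2613 / 0.9563 ≈ 0.2732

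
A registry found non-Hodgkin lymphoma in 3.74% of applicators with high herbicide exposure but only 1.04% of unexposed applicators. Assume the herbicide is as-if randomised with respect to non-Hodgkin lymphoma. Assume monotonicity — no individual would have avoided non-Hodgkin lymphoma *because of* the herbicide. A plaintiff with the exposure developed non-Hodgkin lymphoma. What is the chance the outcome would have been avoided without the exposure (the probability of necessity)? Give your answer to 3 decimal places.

p₁ = 0.0374, p₀ = 0.0104.
Under exogeneity and monotonicity, PN = (p₁ − p₀) / p₁.
PN = (0.0374 − 0.0104) / 0.0374 = 0.027 / 0.0374 ≈ 0.7219

PN ≈ 0.722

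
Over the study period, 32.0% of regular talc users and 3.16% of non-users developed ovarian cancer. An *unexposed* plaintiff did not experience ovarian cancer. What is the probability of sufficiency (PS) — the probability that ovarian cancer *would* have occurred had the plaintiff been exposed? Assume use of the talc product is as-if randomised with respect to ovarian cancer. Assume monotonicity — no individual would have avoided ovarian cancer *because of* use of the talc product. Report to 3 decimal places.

PS ≈ 0.298

p₁ = 0.32, p₀ = 0.0316.
Under exogeneity and monotonicity, PS = (p₁ − p₀) / (1 − p₀).
PS = (0.32 − 0.0316) / (1 − 0.0316) = 0.2884 / 0.9684 ≈ 0.2978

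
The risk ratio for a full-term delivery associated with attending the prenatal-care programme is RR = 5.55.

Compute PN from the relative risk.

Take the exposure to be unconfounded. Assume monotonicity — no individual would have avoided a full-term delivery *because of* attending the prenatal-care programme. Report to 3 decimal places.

Under exogeneity and monotonicity, PN = (RR − 1) / RR = 1 − 1/RR.
PN = (5.55 − 1) / 5.55 = 4.55 / 5.55 ≈ 0.8198

PN ≈ 0.820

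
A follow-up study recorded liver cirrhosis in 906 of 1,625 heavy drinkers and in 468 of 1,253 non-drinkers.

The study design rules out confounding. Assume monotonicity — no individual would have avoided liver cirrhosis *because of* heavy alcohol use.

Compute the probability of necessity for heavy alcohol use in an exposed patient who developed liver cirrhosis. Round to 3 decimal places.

p₁ = P(outcome | exposed) = 906/1625 = 0.55754
p₀ = P(outcome | unexposed) = 468/1253 = 0.3735
Under exogeneity and monotonicity, PN = (p₁ − p₀) / p₁.
PN = (0.55754 − 0.3735) / 0.55754 = 0.18403 / 0.55754 ≈ 0.3301

PN ≈ 0.330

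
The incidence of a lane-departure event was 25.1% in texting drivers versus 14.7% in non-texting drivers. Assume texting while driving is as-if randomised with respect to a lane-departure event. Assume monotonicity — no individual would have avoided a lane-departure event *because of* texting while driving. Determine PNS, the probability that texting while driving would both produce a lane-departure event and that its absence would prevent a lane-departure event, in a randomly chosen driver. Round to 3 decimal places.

PNS ≈ 0.104

p₁ = 0.251, p₀ = 0.147.
Under exogeneity and monotonicity, PNS = p₁ − p₀.
PNS = 0.251 − 0.147 = 0.104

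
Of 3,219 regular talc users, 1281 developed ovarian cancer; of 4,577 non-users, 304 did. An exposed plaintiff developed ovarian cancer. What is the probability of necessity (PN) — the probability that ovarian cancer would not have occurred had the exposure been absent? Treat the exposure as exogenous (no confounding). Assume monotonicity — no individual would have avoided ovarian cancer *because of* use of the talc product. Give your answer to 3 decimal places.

p₁ = P(outcome | exposed) = 1281/3219 = 0.39795
p₀ = P(outcome | unexposed) = 304/4577 = 0.066419
Under exogeneity and monotonicity, PN = (p₁ − p₀) / p₁.
PN = (0.39795 − 0.066419) / 0.39795 = 0.33153 / 0.39795 ≈ 0.8331

PN ≈ 0.833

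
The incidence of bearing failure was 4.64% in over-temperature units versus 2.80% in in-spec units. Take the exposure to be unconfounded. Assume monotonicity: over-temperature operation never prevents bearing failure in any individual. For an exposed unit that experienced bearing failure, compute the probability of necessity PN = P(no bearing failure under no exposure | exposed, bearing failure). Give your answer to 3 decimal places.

PN ≈ 0.397

p₁ = 0.0464, p₀ = 0.028.
Under exogeneity and monotonicity, PN = (p₁ − p₀) / p₁.
PN = (0.0464 − 0.028) / 0.0464 = 0.0184 / 0.0464 ≈ 0.3966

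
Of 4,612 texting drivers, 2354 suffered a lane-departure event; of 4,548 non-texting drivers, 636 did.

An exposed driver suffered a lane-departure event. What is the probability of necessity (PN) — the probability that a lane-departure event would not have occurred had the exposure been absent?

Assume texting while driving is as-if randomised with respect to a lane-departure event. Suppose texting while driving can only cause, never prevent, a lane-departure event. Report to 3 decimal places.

p₁ = P(outcome | exposed) = 2354/4612 = 0.51041
p₀ = P(outcome | unexposed) = 636/4548 = 0.13984
Under exogeneity and monotonicity, PN = (p₁ − p₀) / p₁.
PN = (0.51041 − 0.13984) / 0.51041 = 0.37057 / 0.51041 ≈ 0.7260

PN ≈ 0.726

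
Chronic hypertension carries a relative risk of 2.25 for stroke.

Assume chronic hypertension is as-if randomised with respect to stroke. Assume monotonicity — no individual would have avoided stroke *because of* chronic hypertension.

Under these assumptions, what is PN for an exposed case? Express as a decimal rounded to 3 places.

Under exogeneity and monotonicity, PN = (RR − 1) / RR = 1 − 1/RR.
PN = (2.25 − 1) / 2.25 = 1.25 / 2.25 ≈ 0.5556

PN ≈ 0.556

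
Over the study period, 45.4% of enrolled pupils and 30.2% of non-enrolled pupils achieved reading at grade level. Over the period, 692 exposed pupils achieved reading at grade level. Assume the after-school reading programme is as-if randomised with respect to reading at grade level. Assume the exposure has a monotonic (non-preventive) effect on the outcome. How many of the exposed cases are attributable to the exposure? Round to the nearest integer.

p₁ = 0.454, p₀ = 0.302.
PN = (p₁ − p₀)/p₁ = (0.454 − 0.302) / 0.454 ≈ 0.33480.
Attributable cases ≈ PN × (exposed cases) = 0.33480 × 692 ≈ 231.68.

about 232 cases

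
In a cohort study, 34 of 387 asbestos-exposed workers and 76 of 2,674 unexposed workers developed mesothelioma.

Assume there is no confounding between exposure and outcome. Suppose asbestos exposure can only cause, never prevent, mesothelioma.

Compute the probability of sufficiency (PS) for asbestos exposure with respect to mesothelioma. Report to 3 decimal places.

PS ≈ 0.061

p₁ = P(outcome | exposed) = 34/387 = 0.087855
p₀ = P(outcome | unexposed) = 76/2674 = 0.028422
Under exogeneity and monotonicity, PS = (p₁ − p₀) / (1 − p₀).
PS = (0.087855 − 0.028422) / (1 − 0.028422) = 0.059433 / 0.97158 ≈ 0.0612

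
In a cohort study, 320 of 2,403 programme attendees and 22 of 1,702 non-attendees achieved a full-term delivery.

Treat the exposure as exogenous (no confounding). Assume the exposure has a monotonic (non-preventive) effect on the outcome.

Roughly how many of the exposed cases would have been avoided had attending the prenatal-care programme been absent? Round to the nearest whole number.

about 289 cases

p₁ = P(outcome | exposed) = 320/2403 = 0.13317
p₀ = P(outcome | unexposed) = 22/1702 = 0.012926
PN = (p₁ − p₀)/p₁ = (0.13317 − 0.012926) / 0.13317 ≈ 0.90293.
Attributable cases ≈ PN × (exposed cases) = 0.90293 × 320 ≈ 288.94.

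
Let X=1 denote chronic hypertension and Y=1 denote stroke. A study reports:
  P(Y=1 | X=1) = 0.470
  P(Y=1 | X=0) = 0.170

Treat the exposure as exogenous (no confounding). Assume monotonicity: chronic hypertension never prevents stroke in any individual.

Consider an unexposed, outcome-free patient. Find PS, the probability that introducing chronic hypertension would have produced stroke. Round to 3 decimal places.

PS ≈ 0.361

Let p₁ = 0.47, p₀ = 0.17.
Under exogeneity and monotonicity, PS = (p₁ − p₀) / (1 − p₀).
PS = (0.47 − 0.17) / (1 − 0.17) = 0.3 / 0.83 ≈ 0.3614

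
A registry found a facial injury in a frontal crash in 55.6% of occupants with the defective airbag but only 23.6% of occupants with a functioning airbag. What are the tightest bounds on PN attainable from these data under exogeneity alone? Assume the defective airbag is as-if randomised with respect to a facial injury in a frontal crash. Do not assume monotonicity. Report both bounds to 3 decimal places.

0.576 ≤ PN ≤ 1.000

p₁ = 0.556, p₀ = 0.236.
Under exogeneity alone the bounds on PN are max{0,(p₁−p₀)/p₁} ≤ PN ≤ min{1,(1−p₀)/p₁}.
  lower = (p₁ − p₀)/p₁ = 0.32 / 0.556 ≈ 0.5755
  upper = min{1, (1 − p₀)/p₁} = 0.764 / 0.556 ≈ 1.3741 → capped at 1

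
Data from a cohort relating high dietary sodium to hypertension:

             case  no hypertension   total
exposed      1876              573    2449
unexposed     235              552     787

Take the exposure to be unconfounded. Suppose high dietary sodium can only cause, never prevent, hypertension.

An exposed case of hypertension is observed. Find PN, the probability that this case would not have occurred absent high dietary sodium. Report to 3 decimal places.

PN ≈ 0.610

p₁ = P(outcome | exposed) = 1876/2449 = 0.76603
p₀ = P(outcome | unexposed) = 235/787 = 0.2986
Under exogeneity and monotonicity, PN = (p₁ − p₀) / p₁.
PN = (0.76603 − 0.2986) / 0.76603 = 0.46742 / 0.76603 ≈ 0.6102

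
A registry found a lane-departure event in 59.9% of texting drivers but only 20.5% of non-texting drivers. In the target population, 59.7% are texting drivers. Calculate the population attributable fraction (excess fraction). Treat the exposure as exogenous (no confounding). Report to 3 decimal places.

p₁ = 0.599, p₀ = 0.205.
Overall risk P(Y=1) = π·p₁ + (1−π)·p₀ = 0.597×0.599 + 0.403×0.205 = 0.44022.
Under exogeneity, PAF = [P(Y=1) − p₀] / P(Y=1).
PAF = (0.44022 − 0.205) / 0.44022 ≈ 0.5343

PAF ≈ 0.534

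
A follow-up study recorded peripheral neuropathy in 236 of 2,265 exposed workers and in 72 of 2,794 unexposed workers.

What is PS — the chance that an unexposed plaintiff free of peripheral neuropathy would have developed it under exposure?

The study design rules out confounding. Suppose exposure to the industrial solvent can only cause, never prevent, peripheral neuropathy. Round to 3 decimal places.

p₁ = P(outcome | exposed) = 236/2265 = 0.10419
p₀ = P(outcome | unexposed) = 72/2794 = 0.02577
Under exogeneity and monotonicity, PS = (p₁ − p₀) / (1 − p₀).
PS = (0.10419 − 0.02577) / (1 − 0.02577) = 0.078425 / 0.97423 ≈ 0.0805

PS ≈ 0.080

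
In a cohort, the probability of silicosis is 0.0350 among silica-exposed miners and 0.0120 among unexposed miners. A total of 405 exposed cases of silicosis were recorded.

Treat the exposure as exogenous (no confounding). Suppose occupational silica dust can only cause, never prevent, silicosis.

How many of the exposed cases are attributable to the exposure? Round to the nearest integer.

about 266 cases

Let p₁ = 0.035, p₀ = 0.012.
PN = (p₁ − p₀)/p₁ = (0.035 − 0.012) / 0.035 ≈ 0.65714.
Attributable cases ≈ PN × (exposed cases) = 0.65714 × 405 ≈ 266.14.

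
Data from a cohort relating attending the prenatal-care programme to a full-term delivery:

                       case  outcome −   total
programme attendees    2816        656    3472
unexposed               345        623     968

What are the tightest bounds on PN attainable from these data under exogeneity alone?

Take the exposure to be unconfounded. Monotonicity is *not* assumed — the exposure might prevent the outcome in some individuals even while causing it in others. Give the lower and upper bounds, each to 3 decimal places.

0.561 ≤ PN ≤ 0.794

p₁ = P(outcome | exposed) = 2816/3472 = 0.81106
p₀ = P(outcome | unexposed) = 345/968 = 0.3564
Under exogeneity alone the bounds on PN are max{0,(p₁−p₀)/p₁} ≤ PN ≤ min{1,(1−p₀)/p₁}.
  lower = (p₁ − p₀)/p₁ = 0.45465 / 0.81106 ≈ 0.5606
  upper = min{1, (1 − p₀)/p₁} = 0.6436 / 0.81106 ≈ 0.7935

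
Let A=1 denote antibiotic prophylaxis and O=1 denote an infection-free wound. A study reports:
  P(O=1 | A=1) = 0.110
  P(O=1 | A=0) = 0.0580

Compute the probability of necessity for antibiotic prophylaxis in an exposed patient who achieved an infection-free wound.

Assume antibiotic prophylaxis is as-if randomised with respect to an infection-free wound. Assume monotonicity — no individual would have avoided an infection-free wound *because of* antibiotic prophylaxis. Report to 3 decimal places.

Let p₁ = 0.11, p₀ = 0.058.
Under exogeneity and monotonicity, PN = (p₁ − p₀) / p₁.
PN = (0.11 − 0.058) / 0.11 = 0.052 / 0.11 ≈ 0.4727

PN ≈ 0.473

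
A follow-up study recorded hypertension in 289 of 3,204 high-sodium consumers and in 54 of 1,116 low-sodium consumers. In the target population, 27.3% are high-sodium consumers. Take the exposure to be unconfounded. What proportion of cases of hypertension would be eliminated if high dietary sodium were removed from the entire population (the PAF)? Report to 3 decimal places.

p₁ = P(outcome | exposed) = 289/3204 = 0.0902
p₀ = P(outcome | unexposed) = 54/1116 = 0.048387
Overall risk P(Y=1) = π·p₁ + (1−π)·p₀ = 0.273×0.0902 + 0.727×0.048387 = 0.059802.
Under exogeneity, PAF = [P(Y=1) − p₀] / P(Y=1).
PAF = (0.059802 − 0.048387) / 0.059802 ≈ 0.1909

PAF ≈ 0.191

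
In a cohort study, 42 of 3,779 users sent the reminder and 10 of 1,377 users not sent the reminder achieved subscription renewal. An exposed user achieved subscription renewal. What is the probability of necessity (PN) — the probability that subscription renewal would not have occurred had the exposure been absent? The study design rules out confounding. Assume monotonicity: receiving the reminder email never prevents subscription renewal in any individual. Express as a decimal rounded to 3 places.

p₁ = P(outcome | exposed) = 42/3779 = 0.011114
p₀ = P(outcome | unexposed) = 10/1377 = 0.0072622
Under exogeneity and monotonicity, PN = (p₁ − p₀) / p₁.
PN = (0.011114 − 0.0072622) / 0.011114 = 0.0038519 / 0.011114 ≈ 0.3466

PN ≈ 0.347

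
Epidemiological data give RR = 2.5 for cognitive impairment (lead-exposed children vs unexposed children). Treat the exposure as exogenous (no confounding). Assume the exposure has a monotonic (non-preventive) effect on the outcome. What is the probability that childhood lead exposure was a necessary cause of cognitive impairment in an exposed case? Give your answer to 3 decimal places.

Under exogeneity and monotonicity, PN = (RR − 1) / RR = 1 − 1/RR.
PN = (2.5 − 1) / 2.5 = 1.5 / 2.5 ≈ 0.6000

PN ≈ 0.600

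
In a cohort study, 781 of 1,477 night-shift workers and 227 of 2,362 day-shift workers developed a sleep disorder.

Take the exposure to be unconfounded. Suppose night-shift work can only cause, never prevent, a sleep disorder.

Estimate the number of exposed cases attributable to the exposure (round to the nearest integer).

about 639 cases

p₁ = P(outcome | exposed) = 781/1477 = 0.52877
p₀ = P(outcome | unexposed) = 227/2362 = 0.096105
PN = (p₁ − p₀)/p₁ = (0.52877 − 0.096105) / 0.52877 ≈ 0.81825.
Attributable cases ≈ PN × (exposed cases) = 0.81825 × 781 ≈ 639.05.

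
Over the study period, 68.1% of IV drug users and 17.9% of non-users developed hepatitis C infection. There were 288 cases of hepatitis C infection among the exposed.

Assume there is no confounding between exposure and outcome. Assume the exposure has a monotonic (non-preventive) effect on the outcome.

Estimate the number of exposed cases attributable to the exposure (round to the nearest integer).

about 212 cases

p₁ = 0.681, p₀ = 0.179.
PN = (p₁ − p₀)/p₁ = (0.681 − 0.179) / 0.681 ≈ 0.73715.
Attributable cases ≈ PN × (exposed cases) = 0.73715 × 288 ≈ 212.30.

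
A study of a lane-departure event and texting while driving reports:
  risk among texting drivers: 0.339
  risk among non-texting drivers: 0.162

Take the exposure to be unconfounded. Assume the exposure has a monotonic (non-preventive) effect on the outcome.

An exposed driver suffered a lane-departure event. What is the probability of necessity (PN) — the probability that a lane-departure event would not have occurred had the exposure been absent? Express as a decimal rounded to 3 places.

Let p₁ = 0.339, p₀ = 0.162.
Under exogeneity and monotonicity, PN = (p₁ − p₀) / p₁.
PN = (0.339 − 0.162) / 0.339 = 0.177 / 0.339 ≈ 0.5221

PN ≈ 0.522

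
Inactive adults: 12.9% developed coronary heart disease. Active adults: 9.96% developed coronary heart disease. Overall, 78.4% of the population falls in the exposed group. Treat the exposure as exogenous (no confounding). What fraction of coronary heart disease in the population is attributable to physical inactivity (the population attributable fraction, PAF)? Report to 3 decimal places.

p₁ = 0.129, p₀ = 0.0996.
Overall risk P(Y=1) = π·p₁ + (1−π)·p₀ = 0.784×0.129 + 0.216×0.0996 = 0.12265.
Under exogeneity, PAF = [P(Y=1) − p₀] / P(Y=1).
PAF = (0.12265 − 0.0996) / 0.12265 ≈ 0.1879

PAF ≈ 0.188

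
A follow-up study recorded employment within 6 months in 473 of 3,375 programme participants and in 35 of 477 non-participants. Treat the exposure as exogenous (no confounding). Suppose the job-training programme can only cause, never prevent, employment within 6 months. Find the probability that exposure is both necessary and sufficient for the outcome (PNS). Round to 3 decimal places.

p₁ = P(outcome | exposed) = 473/3375 = 0.14015
p₀ = P(outcome | unexposed) = 35/477 = 0.073375
Under exogeneity and monotonicity, PNS = p₁ − p₀.
PNS = 0.14015 − 0.073375 = 0.066773

PNS ≈ 0.067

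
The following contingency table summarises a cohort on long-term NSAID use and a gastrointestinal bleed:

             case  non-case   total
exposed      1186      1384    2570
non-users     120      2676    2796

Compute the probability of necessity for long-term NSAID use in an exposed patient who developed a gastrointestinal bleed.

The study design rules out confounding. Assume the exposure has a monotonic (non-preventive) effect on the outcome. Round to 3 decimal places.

PN ≈ 0.907

p₁ = P(outcome | exposed) = 1186/2570 = 0.46148
p₀ = P(outcome | unexposed) = 120/2796 = 0.042918
Under exogeneity and monotonicity, PN = (p₁ − p₀)/p₁.
PN = (0.46148 − 0.042918) / 0.46148 ≈ 0.9070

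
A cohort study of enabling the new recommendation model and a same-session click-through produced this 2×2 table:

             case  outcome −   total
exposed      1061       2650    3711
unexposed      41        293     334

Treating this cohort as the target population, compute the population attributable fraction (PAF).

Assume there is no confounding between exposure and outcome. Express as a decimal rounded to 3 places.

PAF ≈ 0.549

p₁ = P(outcome | exposed) = 1061/3711 = 0.28591
p₀ = P(outcome | unexposed) = 41/334 = 0.12275
Exposure prevalence π = 3711/4045 = 0.91743; overall risk P(Y=1) = 0.27244.
Under exogeneity, PAF = [P(Y=1) − p₀]/P(Y=1).
PAF = (0.27244 − 0.12275) / 0.27244 ≈ 0.5494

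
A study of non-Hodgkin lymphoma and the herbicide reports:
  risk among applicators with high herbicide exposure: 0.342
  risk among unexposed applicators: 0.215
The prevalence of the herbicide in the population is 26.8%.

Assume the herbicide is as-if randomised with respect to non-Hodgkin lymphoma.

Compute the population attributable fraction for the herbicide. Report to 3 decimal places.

PAF ≈ 0.137

Let p₁ = 0.342, p₀ = 0.215.
Overall risk P(Y=1) = π·p₁ + (1−π)·p₀ = 0.268×0.342 + 0.732×0.215 = 0.24904.
Under exogeneity, PAF = [P(Y=1) − p₀] / P(Y=1).
PAF = (0.24904 − 0.215) / 0.24904 ≈ 0.1367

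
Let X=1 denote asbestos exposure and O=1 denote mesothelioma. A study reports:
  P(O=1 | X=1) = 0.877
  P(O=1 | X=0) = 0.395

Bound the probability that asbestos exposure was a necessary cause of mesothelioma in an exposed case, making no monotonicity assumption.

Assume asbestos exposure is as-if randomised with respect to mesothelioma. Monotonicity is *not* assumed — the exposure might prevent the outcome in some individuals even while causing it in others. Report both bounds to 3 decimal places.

Let p₁ = 0.877, p₀ = 0.395.
Under exogeneity alone the bounds on PN are max{0,(p₁−p₀)/p₁} ≤ PN ≤ min{1,(1−p₀)/p₁}.
  lower = (p₁ − p₀)/p₁ = 0.482 / 0.877 ≈ 0.5496
  upper = min{1, (1 − p₀)/p₁} = 0.605 / 0.877 ≈ 0.6899

0.550 ≤ PN ≤ 0.690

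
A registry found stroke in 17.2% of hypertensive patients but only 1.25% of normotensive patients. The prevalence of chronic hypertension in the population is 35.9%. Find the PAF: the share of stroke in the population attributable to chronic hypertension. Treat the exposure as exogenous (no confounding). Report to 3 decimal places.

p₁ = 0.172, p₀ = 0.0125.
Overall risk P(Y=1) = π·p₁ + (1−π)·p₀ = 0.359×0.172 + 0.641×0.0125 = 0.06976.
Under exogeneity, PAF = [P(Y=1) − p₀] / P(Y=1).
PAF = (0.06976 − 0.0125) / 0.06976 ≈ 0.8208

PAF ≈ 0.821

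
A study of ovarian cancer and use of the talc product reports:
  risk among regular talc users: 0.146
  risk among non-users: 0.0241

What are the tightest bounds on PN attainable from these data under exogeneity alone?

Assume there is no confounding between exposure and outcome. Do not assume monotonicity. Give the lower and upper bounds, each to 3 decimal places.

0.835 ≤ PN ≤ 1.000

Let p₁ = 0.146, p₀ = 0.0241.
Under exogeneity alone the bounds on PN are max{0,(p₁−p₀)/p₁} ≤ PN ≤ min{1,(1−p₀)/p₁}.
  lower = (p₁ − p₀)/p₁ = 0.1219 / 0.146 ≈ 0.8349
  upper = min{1, (1 − p₀)/p₁} = 0.9759 / 0.146 ≈ 6.6842 → capped at 1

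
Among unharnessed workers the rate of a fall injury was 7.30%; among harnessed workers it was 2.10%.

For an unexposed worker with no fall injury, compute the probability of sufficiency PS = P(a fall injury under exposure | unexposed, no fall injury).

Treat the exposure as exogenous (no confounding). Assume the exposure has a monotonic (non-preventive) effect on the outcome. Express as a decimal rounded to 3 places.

p₁ = 0.073, p₀ = 0.021.
Under exogeneity and monotonicity, PS = (p₁ − p₀) / (1 − p₀).
PS = (0.073 − 0.021) / (1 − 0.021) = 0.052 / 0.979 ≈ 0.0531

PS ≈ 0.053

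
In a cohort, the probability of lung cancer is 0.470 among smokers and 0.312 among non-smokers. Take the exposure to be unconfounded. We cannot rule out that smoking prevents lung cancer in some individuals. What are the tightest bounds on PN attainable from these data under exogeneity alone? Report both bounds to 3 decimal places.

0.336 ≤ PN ≤ 1.000

Let p₁ = 0.47, p₀ = 0.312.
Under exogeneity alone the bounds on PN are max{0,(p₁−p₀)/p₁} ≤ PN ≤ min{1,(1−p₀)/p₁}.
  lower = (p₁ − p₀)/p₁ = 0.158 / 0.47 ≈ 0.3362
  upper = min{1, (1 − p₀)/p₁} = 0.688 / 0.47 ≈ 1.4638 → capped at 1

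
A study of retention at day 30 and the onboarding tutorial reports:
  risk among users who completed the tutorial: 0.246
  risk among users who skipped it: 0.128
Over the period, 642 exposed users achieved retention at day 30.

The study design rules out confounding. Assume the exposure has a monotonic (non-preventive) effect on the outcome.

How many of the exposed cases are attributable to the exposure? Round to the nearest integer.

about 308 cases

Let p₁ = 0.246, p₀ = 0.128.
PN = (p₁ − p₀)/p₁ = (0.246 − 0.128) / 0.246 ≈ 0.47967.
Attributable cases ≈ PN × (exposed cases) = 0.47967 × 642 ≈ 307.95.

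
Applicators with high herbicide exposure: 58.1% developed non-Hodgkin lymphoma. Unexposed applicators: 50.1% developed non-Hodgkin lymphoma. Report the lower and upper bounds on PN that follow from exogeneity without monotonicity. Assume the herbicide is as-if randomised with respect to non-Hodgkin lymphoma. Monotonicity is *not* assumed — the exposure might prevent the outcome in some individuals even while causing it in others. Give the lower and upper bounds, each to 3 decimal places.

p₁ = 0.581, p₀ = 0.501.
Under exogeneity alone the bounds on PN are max{0,(p₁−p₀)/p₁} ≤ PN ≤ min{1,(1−p₀)/p₁}.
  lower = (p₁ − p₀)/p₁ = 0.08 / 0.581 ≈ 0.1377
  upper = min{1, (1 − p₀)/p₁} = 0.499 / 0.581 ≈ 0.8589

0.138 ≤ PN ≤ 0.859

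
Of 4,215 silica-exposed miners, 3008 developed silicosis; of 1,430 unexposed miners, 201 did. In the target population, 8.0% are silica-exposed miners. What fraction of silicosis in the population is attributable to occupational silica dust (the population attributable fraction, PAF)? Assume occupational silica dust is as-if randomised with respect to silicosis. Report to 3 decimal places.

p₁ = P(outcome | exposed) = 3008/4215 = 0.71364
p₀ = P(outcome | unexposed) = 201/1430 = 0.14056
Overall risk P(Y=1) = π·p₁ + (1−π)·p₀ = 0.08×0.71364 + 0.92×0.14056 = 0.18641.
Under exogeneity, PAF = [P(Y=1) − p₀] / P(Y=1).
PAF = (0.18641 − 0.14056) / 0.18641 ≈ 0.2460

PAF ≈ 0.246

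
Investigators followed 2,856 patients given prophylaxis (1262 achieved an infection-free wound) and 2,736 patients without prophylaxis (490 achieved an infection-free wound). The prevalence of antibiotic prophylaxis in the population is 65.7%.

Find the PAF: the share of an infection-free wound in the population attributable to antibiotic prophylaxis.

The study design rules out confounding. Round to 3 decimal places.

p₁ = P(outcome | exposed) = 1262/2856 = 0.44188
p₀ = P(outcome | unexposed) = 490/2736 = 0.17909
Overall risk P(Y=1) = π·p₁ + (1−π)·p₀ = 0.657×0.44188 + 0.343×0.17909 = 0.35174.
Under exogeneity, PAF = [P(Y=1) − p₀] / P(Y=1).
PAF = (0.35174 − 0.17909) / 0.35174 ≈ 0.4908

PAF ≈ 0.491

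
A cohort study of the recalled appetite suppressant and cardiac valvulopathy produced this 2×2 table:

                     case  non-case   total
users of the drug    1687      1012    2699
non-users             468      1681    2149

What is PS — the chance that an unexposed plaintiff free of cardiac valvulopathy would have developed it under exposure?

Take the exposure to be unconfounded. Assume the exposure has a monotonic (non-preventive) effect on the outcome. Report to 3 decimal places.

p₁ = P(outcome | exposed) = 1687/2699 = 0.62505
p₀ = P(outcome | unexposed) = 468/2149 = 0.21778
Under exogeneity and monotonicity, PS = (p₁ − p₀) / (1 − p₀).
PS = (0.62505 − 0.21778) / (1 − 0.21778) = 0.40727 / 0.78222 ≈ 0.5207

PS ≈ 0.521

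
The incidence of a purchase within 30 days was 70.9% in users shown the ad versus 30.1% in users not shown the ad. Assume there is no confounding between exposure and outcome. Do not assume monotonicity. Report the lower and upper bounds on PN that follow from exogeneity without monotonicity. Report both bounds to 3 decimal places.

p₁ = 0.709, p₀ = 0.301.
Under exogeneity alone the bounds on PN are max{0,(p₁−p₀)/p₁} ≤ PN ≤ min{1,(1−p₀)/p₁}.
  lower = (p₁ − p₀)/p₁ = 0.408 / 0.709 ≈ 0.5755
  upper = min{1, (1 − p₀)/p₁} = 0.699 / 0.709 ≈ 0.9859

0.575 ≤ PN ≤ 0.986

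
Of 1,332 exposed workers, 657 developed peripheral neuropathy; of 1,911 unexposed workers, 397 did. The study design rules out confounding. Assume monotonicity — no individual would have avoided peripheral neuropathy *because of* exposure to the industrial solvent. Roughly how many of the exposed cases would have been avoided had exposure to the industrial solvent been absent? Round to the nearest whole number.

about 380 cases

p₁ = P(outcome | exposed) = 657/1332 = 0.49324
p₀ = P(outcome | unexposed) = 397/1911 = 0.20774
PN = (p₁ − p₀)/p₁ = (0.49324 − 0.20774) / 0.49324 ≈ 0.57882.
Attributable cases ≈ PN × (exposed cases) = 0.57882 × 657 ≈ 380.28.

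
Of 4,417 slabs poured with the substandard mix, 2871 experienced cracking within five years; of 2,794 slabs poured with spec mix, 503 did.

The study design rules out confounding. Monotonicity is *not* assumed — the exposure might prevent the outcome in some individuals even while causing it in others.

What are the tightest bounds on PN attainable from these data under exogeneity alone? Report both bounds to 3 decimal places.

0.723 ≤ PN ≤ 1.000

p₁ = P(outcome | exposed) = 2871/4417 = 0.64999
p₀ = P(outcome | unexposed) = 503/2794 = 0.18003
Under exogeneity alone the bounds on PN are max{0,(p₁−p₀)/p₁} ≤ PN ≤ min{1,(1−p₀)/p₁}.
  lower = (p₁ − p₀)/p₁ = 0.46996 / 0.64999 ≈ 0.7230
  upper = min{1, (1 − p₀)/p₁} = 0.81997 / 0.64999 ≈ 1.2615 → capped at 1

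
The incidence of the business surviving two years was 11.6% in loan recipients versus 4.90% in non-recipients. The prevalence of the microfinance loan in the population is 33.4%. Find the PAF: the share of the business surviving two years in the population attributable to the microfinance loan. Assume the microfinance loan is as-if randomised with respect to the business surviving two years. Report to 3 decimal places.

PAF ≈ 0.314

p₁ = 0.116, p₀ = 0.049.
Overall risk P(Y=1) = π·p₁ + (1−π)·p₀ = 0.334×0.116 + 0.666×0.049 = 0.071378.
Under exogeneity, PAF = [P(Y=1) − p₀] / P(Y=1).
PAF = (0.071378 − 0.049) / 0.071378 ≈ 0.3135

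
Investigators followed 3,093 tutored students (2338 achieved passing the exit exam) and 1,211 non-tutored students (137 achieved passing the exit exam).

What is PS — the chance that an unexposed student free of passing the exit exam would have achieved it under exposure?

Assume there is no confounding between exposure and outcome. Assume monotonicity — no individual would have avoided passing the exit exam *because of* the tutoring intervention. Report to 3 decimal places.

p₁ = P(outcome | exposed) = 2338/3093 = 0.7559
p₀ = P(outcome | unexposed) = 137/1211 = 0.11313
Under exogeneity and monotonicity, PS = (p₁ − p₀) / (1 − p₀).
PS = (0.7559 − 0.11313) / (1 − 0.11313) = 0.64277 / 0.88687 ≈ 0.7248

PS ≈ 0.725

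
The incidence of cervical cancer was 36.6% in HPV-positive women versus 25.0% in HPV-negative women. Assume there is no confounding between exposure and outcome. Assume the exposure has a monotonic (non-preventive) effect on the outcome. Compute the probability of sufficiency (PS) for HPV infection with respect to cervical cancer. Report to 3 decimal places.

p₁ = 0.366, p₀ = 0.25.
Under exogeneity and monotonicity, PS = (p₁ − p₀) / (1 − p₀).
PS = (0.366 − 0.25) / (1 − 0.25) = 0.116 / 0.75 ≈ 0.1547

PS ≈ 0.155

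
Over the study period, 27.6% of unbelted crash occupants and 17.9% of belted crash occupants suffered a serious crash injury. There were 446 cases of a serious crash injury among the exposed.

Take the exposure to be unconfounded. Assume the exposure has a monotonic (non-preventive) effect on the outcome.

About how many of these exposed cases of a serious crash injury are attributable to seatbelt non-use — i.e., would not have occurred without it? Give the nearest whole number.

about 157 cases

p₁ = 0.276, p₀ = 0.179.
PN = (p₁ − p₀)/p₁ = (0.276 − 0.179) / 0.276 ≈ 0.35145.
Attributable cases ≈ PN × (exposed cases) = 0.35145 × 446 ≈ 156.75.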